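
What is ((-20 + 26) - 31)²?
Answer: 625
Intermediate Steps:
((-20 + 26) - 31)² = (6 - 31)² = (-25)² = 625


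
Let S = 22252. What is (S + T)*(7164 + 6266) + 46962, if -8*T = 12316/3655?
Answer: 12852083605/43 ≈ 2.9889e+8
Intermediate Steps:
T = -3079/7310 (T = -3079/(2*3655) = -1/8*12316/3655 = -3079/7310 ≈ -0.42120)
(S + T)*(7164 + 6266) + 46962 = (22252 - 3079/7310)*(7164 + 6266) + 46962 = (162659041/7310)*13430 + 46962 = 12850064239/43 + 46962 = 12852083605/43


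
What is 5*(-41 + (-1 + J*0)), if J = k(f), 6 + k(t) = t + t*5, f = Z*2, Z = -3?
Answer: -210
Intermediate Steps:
f = -6 (f = -3*2 = -6)
k(t) = -6 + 6*t (k(t) = -6 + (t + t*5) = -6 + (t + 5*t) = -6 + 6*t)
J = -42 (J = -6 + 6*(-6) = -6 - 36 = -42)
5*(-41 + (-1 + J*0)) = 5*(-41 + (-1 - 42*0)) = 5*(-41 + (-1 + 0)) = 5*(-41 - 1) = 5*(-42) = -210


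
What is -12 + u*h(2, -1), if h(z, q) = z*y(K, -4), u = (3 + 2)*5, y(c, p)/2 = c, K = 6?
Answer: 588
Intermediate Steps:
y(c, p) = 2*c
u = 25 (u = 5*5 = 25)
h(z, q) = 12*z (h(z, q) = z*(2*6) = z*12 = 12*z)
-12 + u*h(2, -1) = -12 + 25*(12*2) = -12 + 25*24 = -12 + 600 = 588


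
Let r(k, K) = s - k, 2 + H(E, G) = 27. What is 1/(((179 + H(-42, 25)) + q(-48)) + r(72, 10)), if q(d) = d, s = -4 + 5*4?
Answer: 1/100 ≈ 0.010000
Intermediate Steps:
s = 16 (s = -4 + 20 = 16)
H(E, G) = 25 (H(E, G) = -2 + 27 = 25)
r(k, K) = 16 - k
1/(((179 + H(-42, 25)) + q(-48)) + r(72, 10)) = 1/(((179 + 25) - 48) + (16 - 1*72)) = 1/((204 - 48) + (16 - 72)) = 1/(156 - 56) = 1/100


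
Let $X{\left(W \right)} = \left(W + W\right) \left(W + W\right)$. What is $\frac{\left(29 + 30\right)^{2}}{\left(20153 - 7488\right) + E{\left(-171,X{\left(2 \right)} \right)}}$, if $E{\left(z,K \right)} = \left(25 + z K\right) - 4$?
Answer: $\frac{3481}{9950} \approx 0.34985$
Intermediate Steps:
$X{\left(W \right)} = 4 W^{2}$ ($X{\left(W \right)} = 2 W 2 W = 4 W^{2}$)
$E{\left(z,K \right)} = 21 + K z$ ($E{\left(z,K \right)} = \left(25 + K z\right) - 4 = 21 + K z$)
$\frac{\left(29 + 30\right)^{2}}{\left(20153 - 7488\right) + E{\left(-171,X{\left(2 \right)} \right)}} = \frac{\left(29 + 30\right)^{2}}{\left(20153 - 7488\right) + \left(21 + 4 \cdot 2^{2} \left(-171\right)\right)} = \frac{59^{2}}{12665 + \left(21 + 4 \cdot 4 \left(-171\right)\right)} = \frac{3481}{12665 + \left(21 + 16 \left(-171\right)\right)} = \frac{3481}{12665 + \left(21 - 2736\right)} = \frac{3481}{12665 - 2715} = \frac{3481}{9950}$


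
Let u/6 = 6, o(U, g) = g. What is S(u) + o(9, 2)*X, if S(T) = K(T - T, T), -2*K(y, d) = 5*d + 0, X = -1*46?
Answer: -182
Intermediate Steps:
X = -46
u = 36 (u = 6*6 = 36)
K(y, d) = -5*d/2 (K(y, d) = -(5*d + 0)/2 = -5*d/2)
S(T) = -5*T/2
S(u) + o(9, 2)*X = -5/2*36 + 2*(-46) = -90 - 92 = -182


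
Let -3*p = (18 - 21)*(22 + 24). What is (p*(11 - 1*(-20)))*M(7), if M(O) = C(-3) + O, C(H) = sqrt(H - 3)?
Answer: 9982 + 1426*I*sqrt(6) ≈ 9982.0 + 3493.0*I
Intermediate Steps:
p = 46 (p = -(18 - 21)*(22 + 24)/3 = -(-1)*46 = -1/3*(-138) = 46)
C(H) = sqrt(-3 + H)
M(O) = O + I*sqrt(6) (M(O) = sqrt(-3 - 3) + O = sqrt(-6) + O = I*sqrt(6) + O = O + I*sqrt(6))
(p*(11 - 1*(-20)))*M(7) = (46*(11 - 1*(-20)))*(7 + I*sqrt(6)) = (46*(11 + 20))*(7 + I*sqrt(6)) = (46*31)*(7 + I*sqrt(6)) = 1426*(7 + I*sqrt(6)) = 9982 + 1426*I*sqrt(6)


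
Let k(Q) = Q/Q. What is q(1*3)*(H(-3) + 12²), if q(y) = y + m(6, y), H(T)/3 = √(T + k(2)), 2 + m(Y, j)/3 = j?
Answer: 864 + 18*I*√2 ≈ 864.0 + 25.456*I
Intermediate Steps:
k(Q) = 1
m(Y, j) = -6 + 3*j
H(T) = 3*√(1 + T) (H(T) = 3*√(T + 1) = 3*√(1 + T))
q(y) = -6 + 4*y (q(y) = y + (-6 + 3*y) = -6 + 4*y)
q(1*3)*(H(-3) + 12²) = (-6 + 4*(1*3))*(3*√(1 - 3) + 12²) = (-6 + 4*3)*(3*√(-2) + 144) = (-6 + 12)*(3*(I*√2) + 144) = 6*(3*I*√2 + 144) = 6*(144 + 3*I*√2) = 864 + 18*I*√2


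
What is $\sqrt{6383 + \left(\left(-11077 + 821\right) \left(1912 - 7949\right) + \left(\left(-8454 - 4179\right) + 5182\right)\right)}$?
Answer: $2 \sqrt{15478601} \approx 7868.6$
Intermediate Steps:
$\sqrt{6383 + \left(\left(-11077 + 821\right) \left(1912 - 7949\right) + \left(\left(-8454 - 4179\right) + 5182\right)\right)} = \sqrt{6383 + \left(\left(-10256\right) \left(-6037\right) + \left(\left(-8454 - 4179\right) + 5182\right)\right)} = \sqrt{6383 + \left(61915472 + \left(-12633 + 5182\right)\right)} = \sqrt{6383 + \left(61915472 - 7451\right)} = \sqrt{6383 + 61908021} = \sqrt{61914404} = 2 \sqrt{15478601}$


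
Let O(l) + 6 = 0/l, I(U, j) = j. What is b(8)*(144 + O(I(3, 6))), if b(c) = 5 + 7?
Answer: 1656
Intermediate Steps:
b(c) = 12
O(l) = -6 (O(l) = -6 + 0/l = -6 + 0 = -6)
b(8)*(144 + O(I(3, 6))) = 12*(144 - 6) = 12*138 = 1656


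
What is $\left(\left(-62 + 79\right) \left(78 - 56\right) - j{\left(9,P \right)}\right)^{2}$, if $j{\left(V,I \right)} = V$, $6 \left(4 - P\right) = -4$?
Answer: $133225$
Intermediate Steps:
$P = \frac{14}{3}$ ($P = 4 - - \frac{2}{3} = 4 + \frac{2}{3} = \frac{14}{3} \approx 4.6667$)
$\left(\left(-62 + 79\right) \left(78 - 56\right) - j{\left(9,P \right)}\right)^{2} = \left(\left(-62 + 79\right) \left(78 - 56\right) - 9\right)^{2} = \left(17 \cdot 22 - 9\right)^{2} = \left(374 - 9\right)^{2} = 365^{2} = 133225$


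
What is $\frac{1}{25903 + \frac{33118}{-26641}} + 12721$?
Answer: $\frac{8778109602946}{690048705} \approx 12721.0$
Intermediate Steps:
$\frac{1}{25903 + \frac{33118}{-26641}} + 12721 = \frac{1}{25903 + 33118 \left(- \frac{1}{26641}\right)} + 12721 = \frac{1}{25903 - \frac{33118}{26641}} + 12721 = \frac{1}{\frac{690048705}{26641}} + 12721 = \frac{26641}{690048705} + 12721 = \frac{8778109602946}{690048705}$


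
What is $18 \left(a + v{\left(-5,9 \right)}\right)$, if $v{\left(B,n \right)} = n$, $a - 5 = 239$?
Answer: $4554$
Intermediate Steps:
$a = 244$ ($a = 5 + 239 = 244$)
$18 \left(a + v{\left(-5,9 \right)}\right) = 18 \left(244 + 9\right) = 18 \cdot 253 = 4554$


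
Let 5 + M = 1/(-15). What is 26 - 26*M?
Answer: 2366/15 ≈ 157.73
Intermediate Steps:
M = -76/15 (M = -5 + 1/(-15) = -5 - 1/15 = -76/15 ≈ -5.0667)
26 - 26*M = 26 - 26*(-76/15) = 26 + 1976/15 = 2366/15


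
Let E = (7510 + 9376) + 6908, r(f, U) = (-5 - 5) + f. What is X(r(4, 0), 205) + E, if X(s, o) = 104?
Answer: 23898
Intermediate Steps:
r(f, U) = -10 + f
E = 23794 (E = 16886 + 6908 = 23794)
X(r(4, 0), 205) + E = 104 + 23794 = 23898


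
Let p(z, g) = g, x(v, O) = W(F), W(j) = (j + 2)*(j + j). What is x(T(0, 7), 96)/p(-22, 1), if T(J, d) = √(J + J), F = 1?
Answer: 6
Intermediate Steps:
T(J, d) = √2*√J (T(J, d) = √(2*J) = √2*√J)
W(j) = 2*j*(2 + j) (W(j) = (2 + j)*(2*j) = 2*j*(2 + j))
x(v, O) = 6 (x(v, O) = 2*1*(2 + 1) = 2*1*3 = 6)
x(T(0, 7), 96)/p(-22, 1) = 6/1 = 6*1 = 6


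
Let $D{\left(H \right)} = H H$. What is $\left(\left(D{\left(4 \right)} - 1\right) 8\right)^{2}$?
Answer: $14400$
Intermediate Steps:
$D{\left(H \right)} = H^{2}$
$\left(\left(D{\left(4 \right)} - 1\right) 8\right)^{2} = \left(\left(4^{2} - 1\right) 8\right)^{2} = \left(\left(16 - 1\right) 8\right)^{2} = \left(15 \cdot 8\right)^{2} = 120^{2} = 14400$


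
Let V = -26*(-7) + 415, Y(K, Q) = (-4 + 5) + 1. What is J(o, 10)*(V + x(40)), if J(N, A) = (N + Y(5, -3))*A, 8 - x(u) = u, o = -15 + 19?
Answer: 33900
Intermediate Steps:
o = 4
x(u) = 8 - u
Y(K, Q) = 2 (Y(K, Q) = 1 + 1 = 2)
V = 597 (V = 182 + 415 = 597)
J(N, A) = A*(2 + N) (J(N, A) = (N + 2)*A = (2 + N)*A = A*(2 + N))
J(o, 10)*(V + x(40)) = (10*(2 + 4))*(597 + (8 - 1*40)) = (10*6)*(597 + (8 - 40)) = 60*(597 - 32) = 60*565 = 33900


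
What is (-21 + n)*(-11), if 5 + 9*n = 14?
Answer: 220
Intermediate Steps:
n = 1 (n = -5/9 + (⅑)*14 = -5/9 + 14/9 = 1)
(-21 + n)*(-11) = (-21 + 1)*(-11) = -20*(-11) = 220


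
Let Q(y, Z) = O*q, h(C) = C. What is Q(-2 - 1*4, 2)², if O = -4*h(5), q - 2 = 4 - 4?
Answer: 1600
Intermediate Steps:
q = 2 (q = 2 + (4 - 4) = 2 + 0 = 2)
O = -20 (O = -4*5 = -20)
Q(y, Z) = -40 (Q(y, Z) = -20*2 = -40)
Q(-2 - 1*4, 2)² = (-40)² = 1600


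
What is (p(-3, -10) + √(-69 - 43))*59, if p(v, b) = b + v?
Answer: -767 + 236*I*√7 ≈ -767.0 + 624.4*I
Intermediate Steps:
(p(-3, -10) + √(-69 - 43))*59 = ((-10 - 3) + √(-69 - 43))*59 = (-13 + √(-112))*59 = (-13 + 4*I*√7)*59 = -767 + 236*I*√7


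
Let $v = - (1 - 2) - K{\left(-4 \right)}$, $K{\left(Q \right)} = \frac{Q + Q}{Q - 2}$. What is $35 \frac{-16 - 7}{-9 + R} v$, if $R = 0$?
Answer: $- \frac{805}{27} \approx -29.815$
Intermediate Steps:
$K{\left(Q \right)} = \frac{2 Q}{-2 + Q}$
$v = - \frac{1}{3}$ ($v = - (1 - 2) - 2 \left(-4\right) \frac{1}{-2 - 4} = \left(-1\right) \left(-1\right) - 2 \left(-4\right) \frac{1}{-6} = 1 - 2 \left(-4\right) \left(- \frac{1}{6}\right) = 1 - \frac{4}{3} = - \frac{1}{3} \approx -0.33333$)
$35 \frac{-16 - 7}{-9 + R} v = 35 \frac{-16 - 7}{-9 + 0} \left(- \frac{1}{3}\right) = 35 \left(- \frac{23}{-9}\right) \left(- \frac{1}{3}\right) = 35 \left(\left(-23\right) \left(- \frac{1}{9}\right)\right) \left(- \frac{1}{3}\right) = 35 \cdot \frac{23}{9} \left(- \frac{1}{3}\right) = \frac{805}{9} \left(- \frac{1}{3}\right) = - \frac{805}{27}$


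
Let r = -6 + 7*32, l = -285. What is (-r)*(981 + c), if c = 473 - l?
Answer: -379102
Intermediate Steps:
c = 758 (c = 473 - 1*(-285) = 473 + 285 = 758)
r = 218 (r = -6 + 224 = 218)
(-r)*(981 + c) = (-1*218)*(981 + 758) = -218*1739 = -379102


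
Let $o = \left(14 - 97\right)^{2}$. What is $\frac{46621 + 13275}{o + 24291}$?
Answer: $\frac{14974}{7795} \approx 1.921$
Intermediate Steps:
$o = 6889$ ($o = \left(-83\right)^{2} = 6889$)
$\frac{46621 + 13275}{o + 24291} = \frac{46621 + 13275}{6889 + 24291} = \frac{59896}{31180} = 59896 \cdot \frac{1}{31180} = \frac{14974}{7795}$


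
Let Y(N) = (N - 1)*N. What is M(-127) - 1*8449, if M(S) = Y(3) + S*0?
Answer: -8443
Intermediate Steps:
Y(N) = N*(-1 + N) (Y(N) = (-1 + N)*N = N*(-1 + N))
M(S) = 6 (M(S) = 3*(-1 + 3) + S*0 = 3*2 + 0 = 6 + 0 = 6)
M(-127) - 1*8449 = 6 - 1*8449 = 6 - 8449 = -8443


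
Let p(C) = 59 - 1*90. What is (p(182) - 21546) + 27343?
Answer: 5766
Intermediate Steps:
p(C) = -31 (p(C) = 59 - 90 = -31)
(p(182) - 21546) + 27343 = (-31 - 21546) + 27343 = -21577 + 27343 = 5766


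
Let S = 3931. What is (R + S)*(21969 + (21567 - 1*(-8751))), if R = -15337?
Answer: -596385522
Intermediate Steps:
(R + S)*(21969 + (21567 - 1*(-8751))) = (-15337 + 3931)*(21969 + (21567 - 1*(-8751))) = -11406*(21969 + (21567 + 8751)) = -11406*(21969 + 30318) = -11406*52287 = -596385522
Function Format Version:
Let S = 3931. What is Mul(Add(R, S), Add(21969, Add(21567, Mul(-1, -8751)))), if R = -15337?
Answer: -596385522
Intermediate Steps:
Mul(Add(R, S), Add(21969, Add(21567, Mul(-1, -8751)))) = Mul(Add(-15337, 3931), Add(21969, Add(21567, Mul(-1, -8751)))) = Mul(-11406, Add(21969, Add(21567, 8751))) = Mul(-11406, Add(21969, 30318)) = Mul(-11406, 52287) = -596385522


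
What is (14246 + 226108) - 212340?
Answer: 28014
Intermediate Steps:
(14246 + 226108) - 212340 = 240354 - 212340 = 28014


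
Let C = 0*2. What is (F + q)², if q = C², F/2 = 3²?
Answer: 324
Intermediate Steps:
F = 18 (F = 2*3² = 2*9 = 18)
C = 0
q = 0 (q = 0² = 0)
(F + q)² = (18 + 0)² = 18² = 324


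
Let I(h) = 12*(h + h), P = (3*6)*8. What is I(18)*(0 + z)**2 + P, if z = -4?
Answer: 7056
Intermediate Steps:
P = 144 (P = 18*8 = 144)
I(h) = 24*h (I(h) = 12*(2*h) = 24*h)
I(18)*(0 + z)**2 + P = (24*18)*(0 - 4)**2 + 144 = 432*(-4)**2 + 144 = 432*16 + 144 = 6912 + 144 = 7056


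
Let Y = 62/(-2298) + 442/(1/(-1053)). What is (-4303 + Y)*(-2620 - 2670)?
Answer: 2855111669080/1149 ≈ 2.4849e+9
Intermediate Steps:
Y = -534774505/1149 (Y = 62*(-1/2298) + 442/(-1/1053) = -31/1149 + 442*(-1053) = -31/1149 - 465426 = -534774505/1149 ≈ -4.6543e+5)
(-4303 + Y)*(-2620 - 2670) = (-4303 - 534774505/1149)*(-2620 - 2670) = -539718652/1149*(-5290) = 2855111669080/1149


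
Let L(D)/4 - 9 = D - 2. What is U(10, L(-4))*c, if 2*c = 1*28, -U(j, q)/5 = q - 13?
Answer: 70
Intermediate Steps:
L(D) = 28 + 4*D (L(D) = 36 + 4*(D - 2) = 36 + 4*(-2 + D) = 36 + (-8 + 4*D) = 28 + 4*D)
U(j, q) = 65 - 5*q (U(j, q) = -5*(q - 13) = -5*(-13 + q) = 65 - 5*q)
c = 14 (c = (1*28)/2 = (½)*28 = 14)
U(10, L(-4))*c = (65 - 5*(28 + 4*(-4)))*14 = (65 - 5*(28 - 16))*14 = (65 - 5*12)*14 = (65 - 60)*14 = 5*14 = 70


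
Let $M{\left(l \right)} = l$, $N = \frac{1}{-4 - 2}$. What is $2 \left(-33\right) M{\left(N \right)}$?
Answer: $11$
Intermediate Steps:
$N = - \frac{1}{6}$ ($N = \frac{1}{-6} = - \frac{1}{6} \approx -0.16667$)
$2 \left(-33\right) M{\left(N \right)} = 2 \left(-33\right) \left(- \frac{1}{6}\right) = \left(-66\right) \left(- \frac{1}{6}\right) = 11$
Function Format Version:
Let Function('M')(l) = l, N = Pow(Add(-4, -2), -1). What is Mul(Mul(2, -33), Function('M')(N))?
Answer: 11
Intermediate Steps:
N = Rational(-1, 6) (N = Pow(-6, -1) = Rational(-1, 6) ≈ -0.16667)
Mul(Mul(2, -33), Function('M')(N)) = Mul(Mul(2, -33), Rational(-1, 6)) = Mul(-66, Rational(-1, 6)) = 11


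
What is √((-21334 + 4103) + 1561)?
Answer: I*√15670 ≈ 125.18*I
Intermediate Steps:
√((-21334 + 4103) + 1561) = √(-17231 + 1561) = √(-15670) = I*√15670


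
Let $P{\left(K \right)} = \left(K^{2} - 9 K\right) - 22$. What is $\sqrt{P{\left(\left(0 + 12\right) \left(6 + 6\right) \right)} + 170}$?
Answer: $2 \sqrt{4897} \approx 139.96$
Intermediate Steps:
$P{\left(K \right)} = -22 + K^{2} - 9 K$
$\sqrt{P{\left(\left(0 + 12\right) \left(6 + 6\right) \right)} + 170} = \sqrt{\left(-22 + \left(\left(0 + 12\right) \left(6 + 6\right)\right)^{2} - 9 \left(0 + 12\right) \left(6 + 6\right)\right) + 170} = \sqrt{\left(-22 + \left(12 \cdot 12\right)^{2} - 9 \cdot 12 \cdot 12\right) + 170} = \sqrt{\left(-22 + 144^{2} - 1296\right) + 170} = \sqrt{\left(-22 + 20736 - 1296\right) + 170} = \sqrt{19418 + 170} = \sqrt{19588} = 2 \sqrt{4897}$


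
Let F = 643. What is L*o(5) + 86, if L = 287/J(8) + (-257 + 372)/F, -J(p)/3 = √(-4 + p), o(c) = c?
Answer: -587467/3858 ≈ -152.27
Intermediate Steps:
J(p) = -3*√(-4 + p)
L = -183851/3858 (L = 287/((-3*√(-4 + 8))) + (-257 + 372)/643 = 287/((-3*√4)) + 115*(1/643) = 287/((-3*2)) + 115/643 = 287/(-6) + 115/643 = 287*(-⅙) + 115/643 = -287/6 + 115/643 = -183851/3858 ≈ -47.654)
L*o(5) + 86 = -183851/3858*5 + 86 = -919255/3858 + 86 = -587467/3858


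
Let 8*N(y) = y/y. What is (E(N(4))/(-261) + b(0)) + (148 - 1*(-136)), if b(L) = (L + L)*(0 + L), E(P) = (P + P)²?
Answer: 1185983/4176 ≈ 284.00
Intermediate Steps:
N(y) = ⅛ (N(y) = (y/y)/8 = (⅛)*1 = ⅛)
E(P) = 4*P² (E(P) = (2*P)² = 4*P²)
b(L) = 2*L² (b(L) = (2*L)*L = 2*L²)
(E(N(4))/(-261) + b(0)) + (148 - 1*(-136)) = ((4*(⅛)²)/(-261) + 2*0²) + (148 - 1*(-136)) = ((4*(1/64))*(-1/261) + 2*0) + (148 + 136) = ((1/16)*(-1/261) + 0) + 284 = (-1/4176 + 0) + 284 = -1/4176 + 284 = 1185983/4176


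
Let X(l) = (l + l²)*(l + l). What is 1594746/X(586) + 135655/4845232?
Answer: 7801975951649/244167534995216 ≈ 0.031953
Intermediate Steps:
X(l) = 2*l*(l + l²) (X(l) = (l + l²)*(2*l) = 2*l*(l + l²))
1594746/X(586) + 135655/4845232 = 1594746/((2*586²*(1 + 586))) + 135655/4845232 = 1594746/((2*343396*587)) + 135655*(1/4845232) = 1594746/403146904 + 135655/4845232 = 1594746*(1/403146904) + 135655/4845232 = 797373/201573452 + 135655/4845232 = 7801975951649/244167534995216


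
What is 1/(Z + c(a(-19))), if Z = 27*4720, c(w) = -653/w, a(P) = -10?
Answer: 10/1275053 ≈ 7.8428e-6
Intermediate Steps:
Z = 127440
1/(Z + c(a(-19))) = 1/(127440 - 653/(-10)) = 1/(127440 - 653*(-⅒)) = 1/(127440 + 653/10) = 1/(1275053/10) = 10/1275053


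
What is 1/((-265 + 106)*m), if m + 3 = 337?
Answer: -1/53106 ≈ -1.8830e-5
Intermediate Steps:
m = 334 (m = -3 + 337 = 334)
1/((-265 + 106)*m) = 1/((-265 + 106)*334) = 1/(-159*334) = 1/(-53106) = -1/53106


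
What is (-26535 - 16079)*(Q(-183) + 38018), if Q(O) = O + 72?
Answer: -1615368898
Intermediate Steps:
Q(O) = 72 + O
(-26535 - 16079)*(Q(-183) + 38018) = (-26535 - 16079)*((72 - 183) + 38018) = -42614*(-111 + 38018) = -42614*37907 = -1615368898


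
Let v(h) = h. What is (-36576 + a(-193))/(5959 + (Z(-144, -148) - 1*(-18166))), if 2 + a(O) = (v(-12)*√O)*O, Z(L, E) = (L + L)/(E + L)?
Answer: -2670194/1761197 + 169068*I*√193/1761197 ≈ -1.5161 + 1.3336*I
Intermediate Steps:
Z(L, E) = 2*L/(E + L) (Z(L, E) = (2*L)/(E + L) = 2*L/(E + L))
a(O) = -2 - 12*O^(3/2) (a(O) = -2 + (-12*√O)*O = -2 - 12*O^(3/2))
(-36576 + a(-193))/(5959 + (Z(-144, -148) - 1*(-18166))) = (-36576 + (-2 - (-2316)*I*√193))/(5959 + (2*(-144)/(-148 - 144) - 1*(-18166))) = (-36576 + (-2 - (-2316)*I*√193))/(5959 + (2*(-144)/(-292) + 18166)) = (-36576 + (-2 + 2316*I*√193))/(5959 + (2*(-144)*(-1/292) + 18166)) = (-36578 + 2316*I*√193)/(5959 + (72/73 + 18166)) = (-36578 + 2316*I*√193)/(5959 + 1326190/73) = (-36578 + 2316*I*√193)/(1761197/73) = (-36578 + 2316*I*√193)*(73/1761197) = -2670194/1761197 + 169068*I*√193/1761197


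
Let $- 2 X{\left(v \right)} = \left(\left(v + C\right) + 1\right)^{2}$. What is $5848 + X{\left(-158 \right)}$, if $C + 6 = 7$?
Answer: $-6320$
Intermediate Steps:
$C = 1$ ($C = -6 + 7 = 1$)
$X{\left(v \right)} = - \frac{\left(2 + v\right)^{2}}{2}$ ($X{\left(v \right)} = - \frac{\left(\left(v + 1\right) + 1\right)^{2}}{2} = - \frac{\left(\left(1 + v\right) + 1\right)^{2}}{2} = - \frac{\left(2 + v\right)^{2}}{2}$)
$5848 + X{\left(-158 \right)} = 5848 - \frac{\left(2 - 158\right)^{2}}{2} = 5848 - \frac{\left(-156\right)^{2}}{2} = 5848 - 12168 = -6320$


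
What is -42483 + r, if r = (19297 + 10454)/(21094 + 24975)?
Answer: -1957119576/46069 ≈ -42482.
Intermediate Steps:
r = 29751/46069 ≈ 0.64579
-42483 + r = -42483 + 29751/46069 = -1957119576/46069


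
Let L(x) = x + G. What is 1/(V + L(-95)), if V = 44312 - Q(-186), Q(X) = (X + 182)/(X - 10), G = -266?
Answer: 49/2153598 ≈ 2.2753e-5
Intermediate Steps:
L(x) = -266 + x (L(x) = x - 266 = -266 + x)
Q(X) = (182 + X)/(-10 + X)
V = 2171287/49 (V = 44312 - (182 - 186)/(-10 - 186) = 44312 - (-4)/(-196) = 44312 - (-1)*(-4)/196 = 44312 - 1*1/49 = 44312 - 1/49 = 2171287/49 ≈ 44312.)
1/(V + L(-95)) = 1/(2171287/49 + (-266 - 95)) = 1/(2171287/49 - 361) = 1/(2153598/49) = 49/2153598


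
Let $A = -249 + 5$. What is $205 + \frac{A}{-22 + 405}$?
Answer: $\frac{78271}{383} \approx 204.36$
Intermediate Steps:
$A = -244$
$205 + \frac{A}{-22 + 405} = 205 - \frac{244}{-22 + 405} = 205 - \frac{244}{383} = \frac{78271}{383}$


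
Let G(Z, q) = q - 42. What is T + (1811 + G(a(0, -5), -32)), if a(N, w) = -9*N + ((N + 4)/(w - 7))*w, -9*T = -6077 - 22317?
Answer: 44027/9 ≈ 4891.9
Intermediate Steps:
T = 28394/9 (T = -(-6077 - 22317)/9 = -⅑*(-28394) = 28394/9 ≈ 3154.9)
a(N, w) = -9*N + w*(4 + N)/(-7 + w) (a(N, w) = -9*N + ((4 + N)/(-7 + w))*w = -9*N + w*(4 + N)/(-7 + w))
G(Z, q) = -42 + q
T + (1811 + G(a(0, -5), -32)) = 28394/9 + (1811 + (-42 - 32)) = 28394/9 + (1811 - 74) = 28394/9 + 1737 = 44027/9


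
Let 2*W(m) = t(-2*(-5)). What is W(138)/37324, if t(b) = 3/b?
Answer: 3/746480 ≈ 4.0189e-6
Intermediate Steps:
W(m) = 3/20 (W(m) = (3/((-2*(-5))))/2 = (3/10)/2 = (3*(⅒))/2 = (½)*(3/10) = 3/20)
W(138)/37324 = (3/20)/37324 = (3/20)*(1/37324) = 3/746480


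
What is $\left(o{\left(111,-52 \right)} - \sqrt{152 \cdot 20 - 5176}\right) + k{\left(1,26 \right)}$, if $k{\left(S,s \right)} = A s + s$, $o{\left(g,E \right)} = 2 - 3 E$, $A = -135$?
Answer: $-3326 - 2 i \sqrt{534} \approx -3326.0 - 46.217 i$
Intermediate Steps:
$k{\left(S,s \right)} = - 134 s$ ($k{\left(S,s \right)} = - 135 s + s = - 134 s$)
$\left(o{\left(111,-52 \right)} - \sqrt{152 \cdot 20 - 5176}\right) + k{\left(1,26 \right)} = \left(\left(2 - -156\right) - \sqrt{152 \cdot 20 - 5176}\right) - 3484 = \left(\left(2 + 156\right) - \sqrt{3040 - 5176}\right) - 3484 = \left(158 - \sqrt{-2136}\right) - 3484 = \left(158 - 2 i \sqrt{534}\right) - 3484 = -3326 - 2 i \sqrt{534}$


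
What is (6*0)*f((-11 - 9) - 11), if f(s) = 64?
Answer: 0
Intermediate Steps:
(6*0)*f((-11 - 9) - 11) = (6*0)*64 = 0*64 = 0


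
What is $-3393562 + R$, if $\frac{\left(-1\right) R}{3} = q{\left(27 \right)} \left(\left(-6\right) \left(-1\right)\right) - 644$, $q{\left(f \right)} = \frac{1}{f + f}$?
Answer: $- \frac{10174891}{3} \approx -3.3916 \cdot 10^{6}$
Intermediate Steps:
$q{\left(f \right)} = \frac{1}{2 f}$
$R = \frac{5795}{3}$ ($R = - 3 \left(\frac{1}{2 \cdot 27} \left(\left(-6\right) \left(-1\right)\right) - 644\right) = - 3 \left(\frac{1}{2} \cdot \frac{1}{27} \cdot 6 - 644\right) = - 3 \left(\frac{1}{54} \cdot 6 - 644\right) = - 3 \left(\frac{1}{9} - 644\right) = \left(-3\right) \left(- \frac{5795}{9}\right) = \frac{5795}{3} \approx 1931.7$)
$-3393562 + R = -3393562 + \frac{5795}{3} = - \frac{10174891}{3}$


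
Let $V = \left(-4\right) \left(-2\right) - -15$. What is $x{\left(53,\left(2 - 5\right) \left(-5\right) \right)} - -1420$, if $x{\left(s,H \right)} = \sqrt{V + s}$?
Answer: $1420 + 2 \sqrt{19} \approx 1428.7$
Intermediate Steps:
$V = 23$ ($V = 8 + 15 = 23$)
$x{\left(s,H \right)} = \sqrt{23 + s}$
$x{\left(53,\left(2 - 5\right) \left(-5\right) \right)} - -1420 = \sqrt{23 + 53} - -1420 = \sqrt{76} + 1420 = 2 \sqrt{19} + 1420 = 1420 + 2 \sqrt{19}$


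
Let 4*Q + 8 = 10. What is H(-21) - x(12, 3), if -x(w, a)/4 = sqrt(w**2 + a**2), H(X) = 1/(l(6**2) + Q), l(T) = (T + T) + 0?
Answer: 2/145 + 12*sqrt(17) ≈ 49.491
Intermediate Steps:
Q = 1/2 (Q = -2 + (1/4)*10 = -2 + 5/2 = 1/2 ≈ 0.50000)
l(T) = 2*T (l(T) = 2*T + 0 = 2*T)
H(X) = 2/145 (H(X) = 1/(2*6**2 + 1/2) = 1/(2*36 + 1/2) = 1/(72 + 1/2) = 1/(145/2) = 2/145)
x(w, a) = -4*sqrt(a**2 + w**2) (x(w, a) = -4*sqrt(w**2 + a**2) = -4*sqrt(a**2 + w**2))
H(-21) - x(12, 3) = 2/145 - (-4)*sqrt(3**2 + 12**2) = 2/145 - (-4)*sqrt(9 + 144) = 2/145 - (-4)*sqrt(153) = 2/145 - (-4)*3*sqrt(17) = 2/145 - (-12)*sqrt(17) = 2/145 + 12*sqrt(17)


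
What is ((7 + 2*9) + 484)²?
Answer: 259081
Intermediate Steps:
((7 + 2*9) + 484)² = ((7 + 18) + 484)² = (25 + 484)² = 509² = 259081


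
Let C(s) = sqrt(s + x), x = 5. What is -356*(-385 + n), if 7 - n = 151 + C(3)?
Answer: 188324 + 712*sqrt(2) ≈ 1.8933e+5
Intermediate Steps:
C(s) = sqrt(5 + s) (C(s) = sqrt(s + 5) = sqrt(5 + s))
n = -144 - 2*sqrt(2) (n = 7 - (151 + sqrt(5 + 3)) = 7 - (151 + sqrt(8)) = 7 - (151 + 2*sqrt(2)) = 7 + (-151 - 2*sqrt(2)) = -144 - 2*sqrt(2) ≈ -146.83)
-356*(-385 + n) = -356*(-385 + (-144 - 2*sqrt(2))) = -356*(-529 - 2*sqrt(2)) = 188324 + 712*sqrt(2)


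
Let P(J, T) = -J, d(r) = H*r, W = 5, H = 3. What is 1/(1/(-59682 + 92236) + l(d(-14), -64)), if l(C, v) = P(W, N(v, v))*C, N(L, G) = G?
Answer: 32554/6836341 ≈ 0.0047619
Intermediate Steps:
d(r) = 3*r
l(C, v) = -5*C (l(C, v) = (-1*5)*C = -5*C)
1/(1/(-59682 + 92236) + l(d(-14), -64)) = 1/(1/(-59682 + 92236) - 15*(-14)) = 1/(1/32554 - 5*(-42)) = 1/(1/32554 + 210) = 1/(6836341/32554) = 32554/6836341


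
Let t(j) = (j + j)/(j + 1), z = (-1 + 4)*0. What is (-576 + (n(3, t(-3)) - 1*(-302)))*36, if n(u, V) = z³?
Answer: -9864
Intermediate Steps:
z = 0 (z = 3*0 = 0)
t(j) = 2*j/(1 + j) (t(j) = (2*j)/(1 + j) = 2*j/(1 + j))
n(u, V) = 0 (n(u, V) = 0³ = 0)
(-576 + (n(3, t(-3)) - 1*(-302)))*36 = (-576 + (0 - 1*(-302)))*36 = (-576 + (0 + 302))*36 = (-576 + 302)*36 = -274*36 = -9864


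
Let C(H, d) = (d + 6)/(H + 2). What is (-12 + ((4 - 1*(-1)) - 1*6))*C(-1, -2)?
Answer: -52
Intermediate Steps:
C(H, d) = (6 + d)/(2 + H)
(-12 + ((4 - 1*(-1)) - 1*6))*C(-1, -2) = (-12 + ((4 - 1*(-1)) - 1*6))*((6 - 2)/(2 - 1)) = (-12 + ((4 + 1) - 6))*(4/1) = (-12 + (5 - 6))*(1*4) = (-12 - 1)*4 = -13*4 = -52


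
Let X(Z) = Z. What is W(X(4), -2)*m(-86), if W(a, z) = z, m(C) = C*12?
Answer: 2064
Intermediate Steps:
m(C) = 12*C
W(X(4), -2)*m(-86) = -24*(-86) = -2*(-1032) = 2064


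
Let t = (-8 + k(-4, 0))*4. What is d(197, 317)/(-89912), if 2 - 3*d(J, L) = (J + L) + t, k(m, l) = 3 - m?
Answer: 127/67434 ≈ 0.0018833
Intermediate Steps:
t = -4 (t = (-8 + (3 - 1*(-4)))*4 = (-8 + (3 + 4))*4 = (-8 + 7)*4 = -1*4 = -4)
d(J, L) = 2 - J/3 - L/3 (d(J, L) = ⅔ - ((J + L) - 4)/3 = ⅔ - (-4 + J + L)/3 = ⅔ + (4/3 - J/3 - L/3) = 2 - J/3 - L/3)
d(197, 317)/(-89912) = (2 - ⅓*197 - ⅓*317)/(-89912) = (2 - 197/3 - 317/3)*(-1/89912) = -508/3*(-1/89912) = 127/67434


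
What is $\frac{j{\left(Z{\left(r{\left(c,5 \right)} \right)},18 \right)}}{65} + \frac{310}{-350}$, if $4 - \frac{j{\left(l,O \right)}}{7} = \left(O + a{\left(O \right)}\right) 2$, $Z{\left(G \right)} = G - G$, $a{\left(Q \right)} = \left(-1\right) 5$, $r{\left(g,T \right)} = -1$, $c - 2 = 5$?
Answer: $- \frac{1481}{455} \approx -3.2549$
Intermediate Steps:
$c = 7$ ($c = 2 + 5 = 7$)
$a{\left(Q \right)} = -5$
$Z{\left(G \right)} = 0$
$j{\left(l,O \right)} = 98 - 14 O$ ($j{\left(l,O \right)} = 28 - 7 \left(O - 5\right) 2 = 28 - 7 \left(-5 + O\right) 2 = 28 - 7 \left(-10 + 2 O\right) = 28 - \left(-70 + 14 O\right) = 98 - 14 O$)
$\frac{j{\left(Z{\left(r{\left(c,5 \right)} \right)},18 \right)}}{65} + \frac{310}{-350} = \frac{98 - 252}{65} + \frac{310}{-350} = \left(98 - 252\right) \frac{1}{65} + 310 \left(- \frac{1}{350}\right) = \left(-154\right) \frac{1}{65} - \frac{31}{35} = - \frac{154}{65} - \frac{31}{35} = - \frac{1481}{455}$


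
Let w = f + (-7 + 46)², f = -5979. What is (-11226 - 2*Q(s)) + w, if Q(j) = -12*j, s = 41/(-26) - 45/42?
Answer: -1433028/91 ≈ -15748.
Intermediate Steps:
s = -241/91 (s = 41*(-1/26) - 45*1/42 = -41/26 - 15/14 = -241/91 ≈ -2.6483)
w = -4458 (w = -5979 + (-7 + 46)² = -5979 + 39² = -5979 + 1521 = -4458)
(-11226 - 2*Q(s)) + w = (-11226 - (-24)*(-241)/91) - 4458 = (-11226 - 2*2892/91) - 4458 = (-11226 - 5784/91) - 4458 = -1027350/91 - 4458 = -1433028/91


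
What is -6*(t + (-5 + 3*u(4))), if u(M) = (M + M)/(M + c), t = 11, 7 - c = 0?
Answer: -540/11 ≈ -49.091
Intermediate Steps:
c = 7 (c = 7 - 1*0 = 7 + 0 = 7)
u(M) = 2*M/(7 + M) (u(M) = (M + M)/(M + 7) = (2*M)/(7 + M) = 2*M/(7 + M))
-6*(t + (-5 + 3*u(4))) = -6*(11 + (-5 + 3*(2*4/(7 + 4)))) = -6*(11 + (-5 + 3*(2*4/11))) = -6*(11 + (-5 + 3*(2*4*(1/11)))) = -6*(11 + (-5 + 3*(8/11))) = -6*(11 + (-5 + 24/11)) = -6*(11 - 31/11) = -6*90/11 = -540/11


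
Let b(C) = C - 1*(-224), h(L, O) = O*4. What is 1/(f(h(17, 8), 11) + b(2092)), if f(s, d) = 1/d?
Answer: 11/25477 ≈ 0.00043176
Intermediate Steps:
h(L, O) = 4*O
b(C) = 224 + C (b(C) = C + 224 = 224 + C)
1/(f(h(17, 8), 11) + b(2092)) = 1/(1/11 + (224 + 2092)) = 1/(1/11 + 2316) = 1/(25477/11) = 11/25477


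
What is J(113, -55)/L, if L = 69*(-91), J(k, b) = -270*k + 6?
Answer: 10168/2093 ≈ 4.8581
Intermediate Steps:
J(k, b) = 6 - 270*k
L = -6279
J(113, -55)/L = (6 - 270*113)/(-6279) = (6 - 30510)*(-1/6279) = -30504*(-1/6279) = 10168/2093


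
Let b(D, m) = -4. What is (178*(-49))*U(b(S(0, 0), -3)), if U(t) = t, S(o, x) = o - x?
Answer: 34888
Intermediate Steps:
(178*(-49))*U(b(S(0, 0), -3)) = (178*(-49))*(-4) = -8722*(-4) = 34888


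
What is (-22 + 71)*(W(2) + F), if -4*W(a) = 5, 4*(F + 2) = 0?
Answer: -637/4 ≈ -159.25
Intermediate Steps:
F = -2 (F = -2 + (1/4)*0 = -2 + 0 = -2)
W(a) = -5/4 (W(a) = -1/4*5 = -5/4)
(-22 + 71)*(W(2) + F) = (-22 + 71)*(-5/4 - 2) = 49*(-13/4) = -637/4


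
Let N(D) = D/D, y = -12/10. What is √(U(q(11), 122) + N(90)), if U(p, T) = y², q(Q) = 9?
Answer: √61/5 ≈ 1.5620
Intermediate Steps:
y = -6/5 (y = -12*⅒ = -6/5 ≈ -1.2000)
N(D) = 1
U(p, T) = 36/25 (U(p, T) = (-6/5)² = 36/25)
√(U(q(11), 122) + N(90)) = √(36/25 + 1) = √(61/25) = √61/5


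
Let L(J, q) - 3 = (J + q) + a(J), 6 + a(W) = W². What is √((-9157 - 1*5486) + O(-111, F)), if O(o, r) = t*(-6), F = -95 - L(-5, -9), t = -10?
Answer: I*√14583 ≈ 120.76*I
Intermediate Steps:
a(W) = -6 + W²
L(J, q) = -3 + J + q + J² (L(J, q) = 3 + ((J + q) + (-6 + J²)) = 3 + (-6 + J + q + J²) = -3 + J + q + J²)
F = -103 (F = -95 - (-3 - 5 - 9 + (-5)²) = -95 - (-3 - 5 - 9 + 25) = -95 - 1*8 = -95 - 8 = -103)
O(o, r) = 60 (O(o, r) = -10*(-6) = 60)
√((-9157 - 1*5486) + O(-111, F)) = √((-9157 - 1*5486) + 60) = √((-9157 - 5486) + 60) = √(-14643 + 60) = √(-14583) = I*√14583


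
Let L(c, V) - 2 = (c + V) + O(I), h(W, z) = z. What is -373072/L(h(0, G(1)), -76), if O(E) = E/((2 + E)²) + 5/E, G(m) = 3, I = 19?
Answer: 3125970288/592343 ≈ 5277.3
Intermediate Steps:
O(E) = 5/E + E/(2 + E)² (O(E) = E/(2 + E)² + 5/E = 5/E + E/(2 + E)²)
L(c, V) = 19324/8379 + V + c (L(c, V) = 2 + ((c + V) + (5/19 + 19/(2 + 19)²)) = 2 + ((V + c) + (5*(1/19) + 19/21²)) = 2 + ((V + c) + (5/19 + 19*(1/441))) = 2 + ((V + c) + (5/19 + 19/441)) = 2 + ((V + c) + 2566/8379) = 2 + (2566/8379 + V + c) = 19324/8379 + V + c)
-373072/L(h(0, G(1)), -76) = -373072/(19324/8379 - 76 + 3) = -373072/(-592343/8379) = -373072*(-8379/592343) = 3125970288/592343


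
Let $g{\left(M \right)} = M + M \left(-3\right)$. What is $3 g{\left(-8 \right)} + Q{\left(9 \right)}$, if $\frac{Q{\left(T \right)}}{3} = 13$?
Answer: $87$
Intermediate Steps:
$Q{\left(T \right)} = 39$ ($Q{\left(T \right)} = 3 \cdot 13 = 39$)
$g{\left(M \right)} = - 2 M$ ($g{\left(M \right)} = M - 3 M = - 2 M$)
$3 g{\left(-8 \right)} + Q{\left(9 \right)} = 3 \left(\left(-2\right) \left(-8\right)\right) + 39 = 3 \cdot 16 + 39 = 48 + 39 = 87$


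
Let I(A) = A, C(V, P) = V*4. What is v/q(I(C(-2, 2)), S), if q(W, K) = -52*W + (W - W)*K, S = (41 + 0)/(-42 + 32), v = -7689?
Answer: -7689/416 ≈ -18.483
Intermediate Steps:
C(V, P) = 4*V
S = -41/10 (S = 41/(-10) = 41*(-1/10) = -41/10 ≈ -4.1000)
q(W, K) = -52*W (q(W, K) = -52*W + 0*K = -52*W + 0 = -52*W)
v/q(I(C(-2, 2)), S) = -7689/((-208*(-2))) = -7689/((-52*(-8))) = -7689/416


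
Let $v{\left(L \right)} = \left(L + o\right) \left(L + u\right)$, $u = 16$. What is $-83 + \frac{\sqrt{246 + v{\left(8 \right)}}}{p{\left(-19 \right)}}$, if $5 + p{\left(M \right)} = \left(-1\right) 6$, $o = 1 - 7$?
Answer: $-83 - \frac{7 \sqrt{6}}{11} \approx -84.559$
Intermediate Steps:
$o = -6$
$v{\left(L \right)} = \left(-6 + L\right) \left(16 + L\right)$ ($v{\left(L \right)} = \left(L - 6\right) \left(L + 16\right) = \left(-6 + L\right) \left(16 + L\right)$)
$p{\left(M \right)} = -11$ ($p{\left(M \right)} = -5 - 6 = -11$)
$-83 + \frac{\sqrt{246 + v{\left(8 \right)}}}{p{\left(-19 \right)}} = -83 + \frac{\sqrt{246 + \left(-96 + 8^{2} + 10 \cdot 8\right)}}{-11} = -83 + \sqrt{246 + \left(-96 + 64 + 80\right)} \left(- \frac{1}{11}\right) = -83 + \sqrt{246 + 48} \left(- \frac{1}{11}\right) = -83 + \sqrt{294} \left(- \frac{1}{11}\right) = -83 + 7 \sqrt{6} \left(- \frac{1}{11}\right) = -83 - \frac{7 \sqrt{6}}{11}$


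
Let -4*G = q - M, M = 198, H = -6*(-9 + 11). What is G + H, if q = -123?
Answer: 273/4 ≈ 68.250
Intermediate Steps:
H = -12 (H = -6*2 = -12)
G = 321/4 (G = -(-123 - 1*198)/4 = -(-123 - 198)/4 = -¼*(-321) = 321/4 ≈ 80.250)
G + H = 321/4 - 12 = 273/4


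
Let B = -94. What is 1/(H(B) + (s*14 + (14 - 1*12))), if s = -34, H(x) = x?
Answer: -1/568 ≈ -0.0017606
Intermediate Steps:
1/(H(B) + (s*14 + (14 - 1*12))) = 1/(-94 + (-34*14 + (14 - 1*12))) = 1/(-94 + (-476 + (14 - 12))) = 1/(-94 + (-476 + 2)) = 1/(-94 - 474) = 1/(-568) = -1/568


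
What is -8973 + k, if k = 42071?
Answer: 33098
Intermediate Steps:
-8973 + k = -8973 + 42071 = 33098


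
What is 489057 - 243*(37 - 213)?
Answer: 531825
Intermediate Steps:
489057 - 243*(37 - 213) = 489057 - 243*(-176) = 489057 - 1*(-42768) = 489057 + 42768 = 531825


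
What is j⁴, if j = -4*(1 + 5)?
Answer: 331776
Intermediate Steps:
j = -24 (j = -4*6 = -24)
j⁴ = (-24)⁴ = 331776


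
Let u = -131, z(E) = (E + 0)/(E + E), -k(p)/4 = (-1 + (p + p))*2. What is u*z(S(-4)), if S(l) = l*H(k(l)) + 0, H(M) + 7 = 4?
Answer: -131/2 ≈ -65.500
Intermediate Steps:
k(p) = 8 - 16*p (k(p) = -4*(-1 + (p + p))*2 = -4*(-1 + 2*p)*2 = -4*(-2 + 4*p) = 8 - 16*p)
H(M) = -3 (H(M) = -7 + 4 = -3)
S(l) = -3*l (S(l) = l*(-3) + 0 = -3*l + 0 = -3*l)
z(E) = ½ (z(E) = E/((2*E)) = E*(1/(2*E)) = ½)
u*z(S(-4)) = -131*½ = -131/2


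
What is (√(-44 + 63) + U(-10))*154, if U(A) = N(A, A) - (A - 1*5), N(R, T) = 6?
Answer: 3234 + 154*√19 ≈ 3905.3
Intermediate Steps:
U(A) = 11 - A (U(A) = 6 - (A - 1*5) = 6 - (A - 5) = 6 - (-5 + A) = 6 + (5 - A) = 11 - A)
(√(-44 + 63) + U(-10))*154 = (√(-44 + 63) + (11 - 1*(-10)))*154 = (√19 + (11 + 10))*154 = (√19 + 21)*154 = (21 + √19)*154 = 3234 + 154*√19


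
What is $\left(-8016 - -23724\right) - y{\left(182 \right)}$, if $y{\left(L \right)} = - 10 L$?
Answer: $17528$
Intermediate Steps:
$\left(-8016 - -23724\right) - y{\left(182 \right)} = \left(-8016 - -23724\right) - \left(-10\right) 182 = \left(-8016 + 23724\right) - -1820 = 15708 + 1820 = 17528$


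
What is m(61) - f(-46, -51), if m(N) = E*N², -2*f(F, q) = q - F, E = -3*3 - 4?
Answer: -96751/2 ≈ -48376.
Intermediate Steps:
E = -13 (E = -9 - 4 = -13)
f(F, q) = F/2 - q/2 (f(F, q) = -(q - F)/2 = F/2 - q/2)
m(N) = -13*N²
m(61) - f(-46, -51) = -13*61² - ((½)*(-46) - ½*(-51)) = -13*3721 - (-23 + 51/2) = -48373 - 1*5/2 = -48373 - 5/2 = -96751/2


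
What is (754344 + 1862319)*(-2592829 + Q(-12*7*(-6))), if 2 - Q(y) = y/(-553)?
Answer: -535979615228043/79 ≈ -6.7846e+12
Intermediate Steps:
Q(y) = 2 + y/553 (Q(y) = 2 - y/(-553) = 2 - y*(-1)/553 = 2 - (-1)*y/553 = 2 + y/553)
(754344 + 1862319)*(-2592829 + Q(-12*7*(-6))) = (754344 + 1862319)*(-2592829 + (2 + (-12*7*(-6))/553)) = 2616663*(-2592829 + (2 + (-84*(-6))/553)) = 2616663*(-2592829 + (2 + (1/553)*504)) = 2616663*(-2592829 + (2 + 72/79)) = 2616663*(-2592829 + 230/79) = 2616663*(-204833261/79) = -535979615228043/79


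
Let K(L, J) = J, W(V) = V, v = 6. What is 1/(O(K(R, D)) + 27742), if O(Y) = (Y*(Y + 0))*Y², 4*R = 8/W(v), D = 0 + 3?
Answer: 1/27823 ≈ 3.5941e-5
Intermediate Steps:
D = 3
R = ⅓ (R = (8/6)/4 = (8*(⅙))/4 = (¼)*(4/3) = ⅓ ≈ 0.33333)
O(Y) = Y⁴ (O(Y) = (Y*Y)*Y² = Y²*Y² = Y⁴)
1/(O(K(R, D)) + 27742) = 1/(3⁴ + 27742) = 1/(81 + 27742) = 1/27823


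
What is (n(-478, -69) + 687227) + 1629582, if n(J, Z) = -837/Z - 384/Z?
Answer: 53287014/23 ≈ 2.3168e+6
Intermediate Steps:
n(J, Z) = -1221/Z
(n(-478, -69) + 687227) + 1629582 = (-1221/(-69) + 687227) + 1629582 = (-1221*(-1/69) + 687227) + 1629582 = (407/23 + 687227) + 1629582 = 15806628/23 + 1629582 = 53287014/23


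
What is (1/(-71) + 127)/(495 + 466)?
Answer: 9016/68231 ≈ 0.13214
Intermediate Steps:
(1/(-71) + 127)/(495 + 466) = (-1/71 + 127)/961 = (9016/71)*(1/961) = 9016/68231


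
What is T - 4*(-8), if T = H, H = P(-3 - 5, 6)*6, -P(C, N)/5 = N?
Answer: -148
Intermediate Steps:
P(C, N) = -5*N
H = -180 (H = -5*6*6 = -30*6 = -180)
T = -180
T - 4*(-8) = -180 - 4*(-8) = -180 + 32 = -148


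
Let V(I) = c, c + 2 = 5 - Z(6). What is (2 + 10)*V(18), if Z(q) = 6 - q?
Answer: 36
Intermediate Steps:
c = 3 (c = -2 + (5 - (6 - 1*6)) = -2 + (5 - (6 - 6)) = -2 + (5 - 1*0) = -2 + (5 + 0) = -2 + 5 = 3)
V(I) = 3
(2 + 10)*V(18) = (2 + 10)*3 = 12*3 = 36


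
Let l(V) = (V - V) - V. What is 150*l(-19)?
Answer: 2850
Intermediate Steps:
l(V) = -V (l(V) = 0 - V = -V)
150*l(-19) = 150*(-1*(-19)) = 150*19 = 2850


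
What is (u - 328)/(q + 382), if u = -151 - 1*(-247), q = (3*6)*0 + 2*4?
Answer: -116/195 ≈ -0.59487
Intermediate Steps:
q = 8 (q = 18*0 + 8 = 0 + 8 = 8)
u = 96 (u = -151 + 247 = 96)
(u - 328)/(q + 382) = (96 - 328)/(8 + 382) = -232/390 = -232*1/390 = -116/195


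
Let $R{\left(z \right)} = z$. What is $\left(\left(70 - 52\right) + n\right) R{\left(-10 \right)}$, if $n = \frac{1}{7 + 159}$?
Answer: $- \frac{14945}{83} \approx -180.06$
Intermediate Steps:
$n = \frac{1}{166} \approx 0.0060241$
$\left(\left(70 - 52\right) + n\right) R{\left(-10 \right)} = \left(\left(70 - 52\right) + \frac{1}{166}\right) \left(-10\right) = \left(18 + \frac{1}{166}\right) \left(-10\right) = \frac{2989}{166} \left(-10\right) = - \frac{14945}{83}$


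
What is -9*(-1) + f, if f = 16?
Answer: 25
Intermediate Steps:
-9*(-1) + f = -9*(-1) + 16 = 9 + 16 = 25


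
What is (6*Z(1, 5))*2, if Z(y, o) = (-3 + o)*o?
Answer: 120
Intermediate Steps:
Z(y, o) = o*(-3 + o)
(6*Z(1, 5))*2 = (6*(5*(-3 + 5)))*2 = (6*(5*2))*2 = (6*10)*2 = 60*2 = 120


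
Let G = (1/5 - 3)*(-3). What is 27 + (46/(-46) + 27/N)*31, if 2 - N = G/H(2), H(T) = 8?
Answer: 16664/19 ≈ 877.05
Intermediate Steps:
G = 42/5 (G = (1*(1/5) - 3)*(-3) = (1/5 - 3)*(-3) = -14/5*(-3) = 42/5 ≈ 8.4000)
N = 19/20 (N = 2 - 42/(5*8) = 2 - 1*21/20 = 2 - 21/20 = 19/20 ≈ 0.95000)
27 + (46/(-46) + 27/N)*31 = 27 + (46/(-46) + 27/(19/20))*31 = 27 + (46*(-1/46) + 27*(20/19))*31 = 27 + (-1 + 540/19)*31 = 27 + (521/19)*31 = 27 + 16151/19 = 16664/19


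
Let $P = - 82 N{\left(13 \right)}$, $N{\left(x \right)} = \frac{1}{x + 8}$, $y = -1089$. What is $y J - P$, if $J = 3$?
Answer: $- \frac{68525}{21} \approx -3263.1$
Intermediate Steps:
$N{\left(x \right)} = \frac{1}{8 + x}$
$P = - \frac{82}{21}$ ($P = - \frac{82}{8 + 13} = - \frac{82}{21} \approx -3.9048$)
$y J - P = \left(-1089\right) 3 - - \frac{82}{21} = -3267 + \frac{82}{21} = - \frac{68525}{21}$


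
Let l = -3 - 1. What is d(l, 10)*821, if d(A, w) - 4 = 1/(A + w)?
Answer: 20525/6 ≈ 3420.8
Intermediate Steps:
l = -4
d(A, w) = 4 + 1/(A + w)
d(l, 10)*821 = ((1 + 4*(-4) + 4*10)/(-4 + 10))*821 = ((1 - 16 + 40)/6)*821 = ((⅙)*25)*821 = (25/6)*821 = 20525/6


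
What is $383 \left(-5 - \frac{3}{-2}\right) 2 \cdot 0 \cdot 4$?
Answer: $0$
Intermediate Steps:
$383 \left(-5 - \frac{3}{-2}\right) 2 \cdot 0 \cdot 4 = 383 \left(-5 - - \frac{3}{2}\right) 2 \cdot 0 \cdot 4 = 383 \left(-5 + \frac{3}{2}\right) 2 \cdot 0 \cdot 4 = 383 \left(- \frac{7}{2}\right) 2 \cdot 0 \cdot 4 = 383 \left(-7\right) 0 \cdot 4 = 383 \cdot 0 \cdot 4 = 383 \cdot 0 = 0$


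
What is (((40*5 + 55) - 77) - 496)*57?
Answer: -18126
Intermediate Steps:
(((40*5 + 55) - 77) - 496)*57 = (((200 + 55) - 77) - 496)*57 = ((255 - 77) - 496)*57 = (178 - 496)*57 = -318*57 = -18126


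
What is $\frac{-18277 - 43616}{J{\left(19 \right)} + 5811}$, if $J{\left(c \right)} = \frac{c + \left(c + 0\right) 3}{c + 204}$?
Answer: $- \frac{13802139}{1295929} \approx -10.65$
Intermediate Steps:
$J{\left(c \right)} = \frac{4 c}{204 + c}$ ($J{\left(c \right)} = \frac{c + c 3}{204 + c} = \frac{c + 3 c}{204 + c} = \frac{4 c}{204 + c}$)
$\frac{-18277 - 43616}{J{\left(19 \right)} + 5811} = \frac{-18277 - 43616}{4 \cdot 19 \frac{1}{204 + 19} + 5811} = - \frac{61893}{4 \cdot 19 \cdot \frac{1}{223} + 5811} = - \frac{61893}{\frac{76}{223} + 5811} = - \frac{61893}{\frac{1295929}{223}} = \left(-61893\right) \frac{223}{1295929} = - \frac{13802139}{1295929}$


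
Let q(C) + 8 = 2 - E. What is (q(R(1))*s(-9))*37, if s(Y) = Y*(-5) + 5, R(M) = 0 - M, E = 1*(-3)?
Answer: -5550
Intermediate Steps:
E = -3
R(M) = -M
s(Y) = 5 - 5*Y (s(Y) = -5*Y + 5 = 5 - 5*Y)
q(C) = -3 (q(C) = -8 + (2 - 1*(-3)) = -8 + (2 + 3) = -8 + 5 = -3)
(q(R(1))*s(-9))*37 = -3*(5 - 5*(-9))*37 = -3*(5 + 45)*37 = -3*50*37 = -150*37 = -5550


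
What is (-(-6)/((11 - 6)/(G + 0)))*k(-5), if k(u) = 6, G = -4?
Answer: -144/5 ≈ -28.800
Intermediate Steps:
(-(-6)/((11 - 6)/(G + 0)))*k(-5) = -(-6)/((11 - 6)/(-4 + 0))*6 = -(-6)/(5/(-4))*6 = -(-6)/(5*(-¼))*6 = -(-6)/(-5/4)*6 = -(-6)*(-4)/5*6 = -1*24/5*6 = -24/5*6 = -144/5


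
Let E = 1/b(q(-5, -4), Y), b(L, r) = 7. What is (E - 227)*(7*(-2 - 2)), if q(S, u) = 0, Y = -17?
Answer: 6352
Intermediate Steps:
E = ⅐ (E = 1/7 = ⅐ ≈ 0.14286)
(E - 227)*(7*(-2 - 2)) = (⅐ - 227)*(7*(-2 - 2)) = -1588*(-4) = -1588/7*(-28) = 6352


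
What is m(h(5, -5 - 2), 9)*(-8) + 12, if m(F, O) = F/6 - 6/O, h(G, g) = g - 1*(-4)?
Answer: 64/3 ≈ 21.333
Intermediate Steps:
h(G, g) = 4 + g (h(G, g) = g + 4 = 4 + g)
m(F, O) = -6/O + F/6 (m(F, O) = F*(⅙) - 6/O = F/6 - 6/O = -6/O + F/6)
m(h(5, -5 - 2), 9)*(-8) + 12 = (-6/9 + (4 + (-5 - 2))/6)*(-8) + 12 = (-6*⅑ + (4 - 7)/6)*(-8) + 12 = (-⅔ + (⅙)*(-3))*(-8) + 12 = (-⅔ - ½)*(-8) + 12 = -7/6*(-8) + 12 = 28/3 + 12 = 64/3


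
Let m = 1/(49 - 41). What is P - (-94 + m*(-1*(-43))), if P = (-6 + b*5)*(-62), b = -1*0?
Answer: 3685/8 ≈ 460.63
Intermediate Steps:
b = 0
m = 1/8 ≈ 0.12500
P = 372 (P = (-6 + 0*5)*(-62) = (-6 + 0)*(-62) = -6*(-62) = 372)
P - (-94 + m*(-1*(-43))) = 372 - (-94 + (-1*(-43))/8) = 372 - (-94 + (1/8)*43) = 372 - (-94 + 43/8) = 372 - 1*(-709/8) = 372 + 709/8 = 3685/8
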